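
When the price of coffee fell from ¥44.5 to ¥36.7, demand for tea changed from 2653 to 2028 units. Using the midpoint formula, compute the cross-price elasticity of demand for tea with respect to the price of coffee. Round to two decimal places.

1.39

ΔQ_x = 2028 − 2653 = -625; ΔP_y = 36.7 − 44.5 = -7.8.
Midpoints: P̄_y = 40.60, Q̄_x = 2340.5.
ε_xy = (ΔQ_x/ΔP_y)(P̄_y/Q̄_x) = (-625/-7.8)(40.60/2340.5).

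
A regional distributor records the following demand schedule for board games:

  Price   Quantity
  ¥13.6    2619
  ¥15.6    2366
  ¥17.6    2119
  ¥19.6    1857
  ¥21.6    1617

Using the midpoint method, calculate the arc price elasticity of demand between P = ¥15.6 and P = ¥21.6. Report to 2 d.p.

-1.17

At P = 15.6, Q = 2366; at P = 21.6, Q = 1617.
ΔQ = -749, ΔP = 6.0. Midpoints: P̄ = 18.60, Q̄ = 1991.5.
ε = (ΔQ/ΔP)(P̄/Q̄) = (-749/6.0)(18.60/1991.5).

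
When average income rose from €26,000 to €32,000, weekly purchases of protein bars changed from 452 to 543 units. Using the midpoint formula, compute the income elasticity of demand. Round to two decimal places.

ΔQ = 91, ΔI = 6000. Midpoints: Ī = 29,000, Q̄ = 497.5.
ε_I = (ΔQ/ΔI)(Ī/Q̄) = (91/6000)(29000/497.5).

0.88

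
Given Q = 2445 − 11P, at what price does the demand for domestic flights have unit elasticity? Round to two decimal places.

111.14

For linear demand Q = a − bP, ε = −bP/(a − bP). |ε| = 1 when bP = a − bP, i.e. P = a/(2b).
P = 2445/(2·11) = 2445/22 = 111.1364.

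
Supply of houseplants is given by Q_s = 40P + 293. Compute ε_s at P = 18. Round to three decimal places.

0.711

At P = 18, Q_s = 1013.
dQ_s/dP = 40.
ε_s = (dQ_s/dP)(P/Q_s) = (40)(18/1013).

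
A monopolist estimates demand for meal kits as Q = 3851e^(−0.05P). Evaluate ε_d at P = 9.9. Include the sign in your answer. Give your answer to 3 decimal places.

-0.495

At P = 9.9, Q = 2347.458.
dQ/dP = −0.05·3851e^(−0.05P) = −0.05Q = -117.373.
ε = (dQ/dP)(P/Q) = (-117.373)(9.9/2347.458).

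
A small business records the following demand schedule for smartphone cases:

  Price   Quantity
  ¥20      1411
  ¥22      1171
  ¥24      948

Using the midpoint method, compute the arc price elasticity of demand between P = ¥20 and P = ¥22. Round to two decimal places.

-1.95

At P = 20, Q = 1411; at P = 22, Q = 1171.
ΔQ = -240, ΔP = 2. Midpoints: P̄ = 21.00, Q̄ = 1291.0.
ε = (ΔQ/ΔP)(P̄/Q̄) = (-240/2)(21.00/1291.0).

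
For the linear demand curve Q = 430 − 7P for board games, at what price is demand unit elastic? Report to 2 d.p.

30.71

For linear demand Q = a − bP, ε = −bP/(a − bP). |ε| = 1 when bP = a − bP, i.e. P = a/(2b).
P = 430/(2·7) = 430/14 = 30.7143.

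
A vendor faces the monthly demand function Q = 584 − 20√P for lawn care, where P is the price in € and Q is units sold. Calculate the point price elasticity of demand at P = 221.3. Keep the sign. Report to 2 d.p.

At P = 221.3, Q = 286.477.
dQ/dP = −20/(2√P) = -0.672.
ε = (dQ/dP)(P/Q) = (-0.672)(221.3/286.477).
|ε| < 1, so demand is inelastic at this price.

-0.52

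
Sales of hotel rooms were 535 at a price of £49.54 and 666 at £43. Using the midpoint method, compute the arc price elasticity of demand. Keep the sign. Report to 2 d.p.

-1.54

ΔQ = 666 − 535 = 131; ΔP = 43 − 49.54 = -6.54.
Midpoints: P̄ = 46.27, Q̄ = 600.5.
ε = (ΔQ/ΔP)(P̄/Q̄) = (131/-6.54)(46.27/600.5).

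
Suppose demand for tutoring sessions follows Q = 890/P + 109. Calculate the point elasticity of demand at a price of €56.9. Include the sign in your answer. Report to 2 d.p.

-0.13

At P = 56.9, Q = 124.641.
dQ/dP = −890/P² = -0.275.
ε = (dQ/dP)(P/Q) = (-0.275)(56.9/124.641).
|ε| < 1, so demand is inelastic at this price.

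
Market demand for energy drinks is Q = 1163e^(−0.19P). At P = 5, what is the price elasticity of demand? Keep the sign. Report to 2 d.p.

-0.95

At P = 5, Q = 449.780.
dQ/dP = −0.19·1163e^(−0.19P) = −0.19Q = -85.458.
ε = (dQ/dP)(P/Q) = (-85.458)(5/449.780).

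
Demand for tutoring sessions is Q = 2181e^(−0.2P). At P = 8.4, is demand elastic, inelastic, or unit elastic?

elastic

Q = 406.482, dQ/dP = -81.296.
ε = (dQ/dP)(P/Q) ≈ -1.680.
|ε| = 1.68 > 1.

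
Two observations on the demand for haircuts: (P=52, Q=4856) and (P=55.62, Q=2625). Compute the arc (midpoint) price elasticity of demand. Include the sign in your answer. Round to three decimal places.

ΔQ = 2625 − 4856 = -2231; ΔP = 55.62 − 52 = 3.62.
Midpoints: P̄ = 53.81, Q̄ = 3740.5.
ε = (ΔQ/ΔP)(P̄/Q̄) = (-2231/3.62)(53.81/3740.5).

-8.866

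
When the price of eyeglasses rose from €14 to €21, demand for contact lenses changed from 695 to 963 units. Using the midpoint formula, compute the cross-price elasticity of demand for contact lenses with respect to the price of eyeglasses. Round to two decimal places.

0.81

ΔQ_x = 963 − 695 = 268; ΔP_y = 21 − 14 = 7.
Midpoints: P̄_y = 17.50, Q̄_x = 829.0.
ε_xy = (ΔQ_x/ΔP_y)(P̄_y/Q̄_x) = (268/7)(17.50/829.0).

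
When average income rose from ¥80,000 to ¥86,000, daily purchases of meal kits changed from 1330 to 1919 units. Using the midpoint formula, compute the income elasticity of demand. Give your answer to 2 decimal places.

ΔQ = 589, ΔI = 6000. Midpoints: Ī = 83,000, Q̄ = 1624.5.
ε_I = (ΔQ/ΔI)(Ī/Q̄) = (589/6000)(83000/1624.5).

5.02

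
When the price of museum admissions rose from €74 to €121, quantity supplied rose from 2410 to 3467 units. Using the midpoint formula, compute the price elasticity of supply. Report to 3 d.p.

ΔQ = 3467 − 2410 = 1057; ΔP = 121 − 74 = 47.
Midpoints: P̄ = 97.50, Q̄ = 2938.5.
ε_s = (ΔQ/ΔP)(P̄/Q̄) = (1057/47)(97.50/2938.5).

0.746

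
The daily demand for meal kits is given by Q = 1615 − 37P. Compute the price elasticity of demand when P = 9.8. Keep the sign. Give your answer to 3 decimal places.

-0.290

At P = 9.8, Q = 1252.400.
dQ/dP = −37.
ε = (dQ/dP)(P/Q) = (-37)(9.8/1252.400).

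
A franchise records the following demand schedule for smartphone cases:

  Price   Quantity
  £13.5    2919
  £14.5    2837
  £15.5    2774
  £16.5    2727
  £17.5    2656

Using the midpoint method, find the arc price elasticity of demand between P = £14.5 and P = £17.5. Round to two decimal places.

-0.35

At P = 14.5, Q = 2837; at P = 17.5, Q = 2656.
ΔQ = -181, ΔP = 3.0. Midpoints: P̄ = 16.00, Q̄ = 2746.5.
ε = (ΔQ/ΔP)(P̄/Q̄) = (-181/3.0)(16.00/2746.5).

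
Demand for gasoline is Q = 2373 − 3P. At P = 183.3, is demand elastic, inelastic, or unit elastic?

inelastic

Q = 1823.100, dQ/dP = -3.
ε = (dQ/dP)(P/Q) ≈ -0.302.
|ε| = 0.30 < 1.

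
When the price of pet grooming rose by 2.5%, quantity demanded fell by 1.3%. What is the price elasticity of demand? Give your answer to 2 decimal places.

-0.52

ε = %ΔQ / %ΔP = (-1.3)/(2.5) = -0.520.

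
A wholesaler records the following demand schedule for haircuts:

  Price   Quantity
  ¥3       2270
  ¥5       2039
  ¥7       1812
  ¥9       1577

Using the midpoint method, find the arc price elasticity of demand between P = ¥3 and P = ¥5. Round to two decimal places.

-0.21

At P = 3, Q = 2270; at P = 5, Q = 2039.
ΔQ = -231, ΔP = 2. Midpoints: P̄ = 4.00, Q̄ = 2154.5.
ε = (ΔQ/ΔP)(P̄/Q̄) = (-231/2)(4.00/2154.5).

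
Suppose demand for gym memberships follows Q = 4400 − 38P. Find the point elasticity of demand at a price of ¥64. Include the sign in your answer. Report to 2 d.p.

At P = 64, Q = 1968.
dQ/dP = −38.
ε = (dQ/dP)(P/Q) = (-38)(64/1968).

-1.24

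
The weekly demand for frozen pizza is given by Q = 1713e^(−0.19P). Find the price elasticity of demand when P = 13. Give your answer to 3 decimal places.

-2.470

At P = 13, Q = 144.894.
dQ/dP = −0.19·1713e^(−0.19P) = −0.19Q = -27.530.
ε = (dQ/dP)(P/Q) = (-27.530)(13/144.894).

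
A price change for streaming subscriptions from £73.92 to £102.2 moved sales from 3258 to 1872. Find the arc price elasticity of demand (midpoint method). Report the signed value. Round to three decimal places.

-1.683

ΔQ = 1872 − 3258 = -1386; ΔP = 102.2 − 73.92 = 28.28.
Midpoints: P̄ = 88.06, Q̄ = 2565.0.
ε = (ΔQ/ΔP)(P̄/Q̄) = (-1386/28.28)(88.06/2565.0).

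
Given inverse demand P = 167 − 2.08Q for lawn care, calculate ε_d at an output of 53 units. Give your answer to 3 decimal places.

-0.515

At Q = 53, P = 167 − 2.08(53) = 56.76.
dP/dQ = −2.08, so dQ/dP = 1/(−2.08) = -0.481.
ε = (dQ/dP)(P/Q) = (-0.481)(56.76/53).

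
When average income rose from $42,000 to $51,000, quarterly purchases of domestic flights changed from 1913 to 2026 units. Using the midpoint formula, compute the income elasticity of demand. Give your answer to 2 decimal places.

0.30

ΔQ = 113, ΔI = 9000. Midpoints: Ī = 46,500, Q̄ = 1969.5.
ε_I = (ΔQ/ΔI)(Ī/Q̄) = (113/9000)(46500/1969.5).
ε_I > 0, so the good is normal.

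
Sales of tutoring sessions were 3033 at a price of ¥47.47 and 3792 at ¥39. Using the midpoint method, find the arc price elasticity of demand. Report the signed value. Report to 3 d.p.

-1.135

ΔQ = 3792 − 3033 = 759; ΔP = 39 − 47.47 = -8.47.
Midpoints: P̄ = 43.23, Q̄ = 3412.5.
ε = (ΔQ/ΔP)(P̄/Q̄) = (759/-8.47)(43.23/3412.5).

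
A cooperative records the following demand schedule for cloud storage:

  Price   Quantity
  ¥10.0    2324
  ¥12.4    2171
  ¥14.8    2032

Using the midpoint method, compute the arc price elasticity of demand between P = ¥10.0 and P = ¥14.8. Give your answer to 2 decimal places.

-0.35

At P = 10.0, Q = 2324; at P = 14.8, Q = 2032.
ΔQ = -292, ΔP = 4.8. Midpoints: P̄ = 12.40, Q̄ = 2178.0.
ε = (ΔQ/ΔP)(P̄/Q̄) = (-292/4.8)(12.40/2178.0).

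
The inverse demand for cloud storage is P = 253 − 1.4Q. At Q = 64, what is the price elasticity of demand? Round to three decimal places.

At Q = 64, P = 253 − 1.4(64) = 163.40.
dP/dQ = −1.4, so dQ/dP = 1/(−1.4) = -0.714.
ε = (dQ/dP)(P/Q) = (-0.714)(163.40/64).

-1.824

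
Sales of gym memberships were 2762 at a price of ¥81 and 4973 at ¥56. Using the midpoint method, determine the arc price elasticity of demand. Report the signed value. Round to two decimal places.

ΔQ = 4973 − 2762 = 2211; ΔP = 56 − 81 = -25.
Midpoints: P̄ = 68.50, Q̄ = 3867.5.
ε = (ΔQ/ΔP)(P̄/Q̄) = (2211/-25)(68.50/3867.5).

-1.57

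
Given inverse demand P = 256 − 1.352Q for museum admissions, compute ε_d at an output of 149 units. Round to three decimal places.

At Q = 149, P = 256 − 1.352(149) = 54.55.
dP/dQ = −1.352, so dQ/dP = 1/(−1.352) = -0.740.
ε = (dQ/dP)(P/Q) = (-0.740)(54.55/149).

-0.271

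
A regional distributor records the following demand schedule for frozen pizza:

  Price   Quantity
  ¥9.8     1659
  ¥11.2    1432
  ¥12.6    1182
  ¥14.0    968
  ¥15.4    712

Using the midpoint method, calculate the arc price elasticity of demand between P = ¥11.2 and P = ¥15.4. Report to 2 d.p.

At P = 11.2, Q = 1432; at P = 15.4, Q = 712.
ΔQ = -720, ΔP = 4.2. Midpoints: P̄ = 13.30, Q̄ = 1072.0.
ε = (ΔQ/ΔP)(P̄/Q̄) = (-720/4.2)(13.30/1072.0).

-2.13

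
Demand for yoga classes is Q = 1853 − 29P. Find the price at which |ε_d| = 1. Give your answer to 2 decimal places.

For linear demand Q = a − bP, ε = −bP/(a − bP). |ε| = 1 when bP = a − bP, i.e. P = a/(2b).
P = 1853/(2·29) = 1853/58 = 31.9483.

31.95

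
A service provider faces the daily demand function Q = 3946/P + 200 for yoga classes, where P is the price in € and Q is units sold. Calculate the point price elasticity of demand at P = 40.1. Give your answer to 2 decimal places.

At P = 40.1, Q = 298.404.
dQ/dP = −3946/P² = -2.454.
ε = (dQ/dP)(P/Q) = (-2.454)(40.1/298.404).

-0.33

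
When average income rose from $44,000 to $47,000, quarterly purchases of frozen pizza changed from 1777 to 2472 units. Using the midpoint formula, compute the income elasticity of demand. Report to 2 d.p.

ΔQ = 695, ΔI = 3000. Midpoints: Ī = 45,500, Q̄ = 2124.5.
ε_I = (ΔQ/ΔI)(Ī/Q̄) = (695/3000)(45500/2124.5).

4.96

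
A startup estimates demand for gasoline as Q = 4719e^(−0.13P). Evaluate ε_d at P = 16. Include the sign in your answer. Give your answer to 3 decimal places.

At P = 16, Q = 589.546.
dQ/dP = −0.13·4719e^(−0.13P) = −0.13Q = -76.641.
ε = (dQ/dP)(P/Q) = (-76.641)(16/589.546).

-2.080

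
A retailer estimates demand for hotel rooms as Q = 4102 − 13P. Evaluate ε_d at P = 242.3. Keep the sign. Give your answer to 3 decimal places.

At P = 242.3, Q = 952.100.
dQ/dP = −13.
ε = (dQ/dP)(P/Q) = (-13)(242.3/952.100).

-3.308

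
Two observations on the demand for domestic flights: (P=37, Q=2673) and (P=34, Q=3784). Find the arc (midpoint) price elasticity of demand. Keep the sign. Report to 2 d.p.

ΔQ = 3784 − 2673 = 1111; ΔP = 34 − 37 = -3.
Midpoints: P̄ = 35.50, Q̄ = 3228.5.
ε = (ΔQ/ΔP)(P̄/Q̄) = (1111/-3)(35.50/3228.5).

-4.07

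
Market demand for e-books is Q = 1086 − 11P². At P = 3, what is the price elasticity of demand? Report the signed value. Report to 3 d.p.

At P = 3, Q = 987.
dQ/dP = −22P = -66.
ε = (dQ/dP)(P/Q) = (-66)(3/987).
|ε| < 1, so demand is inelastic at this price.

-0.201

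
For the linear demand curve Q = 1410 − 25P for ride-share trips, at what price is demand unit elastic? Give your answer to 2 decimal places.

For linear demand Q = a − bP, ε = −bP/(a − bP). |ε| = 1 when bP = a − bP, i.e. P = a/(2b).
P = 1410/(2·25) = 1410/50 = 28.2000.

28.20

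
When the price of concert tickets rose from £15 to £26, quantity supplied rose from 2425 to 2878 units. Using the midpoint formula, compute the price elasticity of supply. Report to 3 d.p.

0.318

ΔQ = 2878 − 2425 = 453; ΔP = 26 − 15 = 11.
Midpoints: P̄ = 20.50, Q̄ = 2651.5.
ε_s = (ΔQ/ΔP)(P̄/Q̄) = (453/11)(20.50/2651.5).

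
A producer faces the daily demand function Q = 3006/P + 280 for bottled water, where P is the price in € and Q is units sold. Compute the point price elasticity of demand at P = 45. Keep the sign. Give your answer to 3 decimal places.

-0.193

At P = 45, Q = 346.800.
dQ/dP = −3006/P² = -1.484.
ε = (dQ/dP)(P/Q) = (-1.484)(45/346.800).
|ε| < 1, so demand is inelastic at this price.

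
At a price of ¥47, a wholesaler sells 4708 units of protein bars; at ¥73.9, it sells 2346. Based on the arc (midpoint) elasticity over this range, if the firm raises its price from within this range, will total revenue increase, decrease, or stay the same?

Arc ε = (-2362/26.9)(60.45/3527.0) ≈ -1.505.
|ε| = 1.50 > 1, so demand is elastic. A price rise therefore reduces total revenue.

decrease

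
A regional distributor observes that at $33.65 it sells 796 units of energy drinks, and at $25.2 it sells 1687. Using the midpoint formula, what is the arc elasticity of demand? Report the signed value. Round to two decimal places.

-2.50

ΔQ = 1687 − 796 = 891; ΔP = 25.2 − 33.65 = -8.45.
Midpoints: P̄ = 29.42, Q̄ = 1241.5.
ε = (ΔQ/ΔP)(P̄/Q̄) = (891/-8.45)(29.42/1241.5).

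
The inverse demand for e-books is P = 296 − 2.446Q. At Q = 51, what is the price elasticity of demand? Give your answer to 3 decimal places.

At Q = 51, P = 296 − 2.446(51) = 171.25.
dP/dQ = −2.446, so dQ/dP = 1/(−2.446) = -0.409.
ε = (dQ/dP)(P/Q) = (-0.409)(171.25/51).

-1.373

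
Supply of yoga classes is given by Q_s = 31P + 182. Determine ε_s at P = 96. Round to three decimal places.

0.942

At P = 96, Q_s = 3158.
dQ_s/dP = 31.
ε_s = (dQ_s/dP)(P/Q_s) = (31)(96/3158).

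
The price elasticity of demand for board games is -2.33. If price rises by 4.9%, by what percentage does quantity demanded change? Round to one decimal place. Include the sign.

-11.4%

%ΔQ ≈ ε × %ΔP = (-2.33)(4.9%) = -11.42%.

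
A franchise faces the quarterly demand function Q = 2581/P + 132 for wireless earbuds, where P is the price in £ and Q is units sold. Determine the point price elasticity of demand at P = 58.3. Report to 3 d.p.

-0.251

At P = 58.3, Q = 176.271.
dQ/dP = −2581/P² = -0.759.
ε = (dQ/dP)(P/Q) = (-0.759)(58.3/176.271).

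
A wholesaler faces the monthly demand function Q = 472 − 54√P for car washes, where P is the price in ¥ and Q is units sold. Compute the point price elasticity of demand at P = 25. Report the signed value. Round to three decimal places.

At P = 25, Q = 202.
dQ/dP = −54/(2√P) = -5.400.
ε = (dQ/dP)(P/Q) = (-5.400)(25/202).
|ε| < 1, so demand is inelastic at this price.

-0.668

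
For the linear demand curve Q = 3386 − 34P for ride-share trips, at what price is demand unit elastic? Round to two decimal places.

49.79

For linear demand Q = a − bP, ε = −bP/(a − bP). |ε| = 1 when bP = a − bP, i.e. P = a/(2b).
P = 3386/(2·34) = 3386/68 = 49.7941.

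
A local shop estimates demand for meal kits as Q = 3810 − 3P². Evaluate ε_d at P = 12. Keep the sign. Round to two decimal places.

-0.26

At P = 12, Q = 3378.
dQ/dP = −6P = -72.
ε = (dQ/dP)(P/Q) = (-72)(12/3378).
|ε| < 1, so demand is inelastic at this price.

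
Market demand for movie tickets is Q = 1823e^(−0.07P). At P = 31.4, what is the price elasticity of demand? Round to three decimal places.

At P = 31.4, Q = 202.399.
dQ/dP = −0.07·1823e^(−0.07P) = −0.07Q = -14.168.
ε = (dQ/dP)(P/Q) = (-14.168)(31.4/202.399).

-2.198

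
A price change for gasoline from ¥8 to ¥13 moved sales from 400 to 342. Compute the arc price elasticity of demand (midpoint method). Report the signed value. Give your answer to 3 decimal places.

-0.328

ΔQ = 342 − 400 = -58; ΔP = 13 − 8 = 5.
Midpoints: P̄ = 10.50, Q̄ = 371.0.
ε = (ΔQ/ΔP)(P̄/Q̄) = (-58/5)(10.50/371.0).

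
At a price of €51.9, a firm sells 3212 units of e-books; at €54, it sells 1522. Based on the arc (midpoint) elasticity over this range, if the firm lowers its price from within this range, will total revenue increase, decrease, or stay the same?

Arc ε = (-1690/2.1)(52.95/2367.0) ≈ -18.003.
|ε| = 18.00 > 1, so demand is elastic. A price cut therefore raises total revenue.

increase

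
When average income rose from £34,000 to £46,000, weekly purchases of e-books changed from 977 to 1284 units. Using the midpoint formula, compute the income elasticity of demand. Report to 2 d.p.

ΔQ = 307, ΔI = 12000. Midpoints: Ī = 40,000, Q̄ = 1130.5.
ε_I = (ΔQ/ΔI)(Ī/Q̄) = (307/12000)(40000/1130.5).

0.91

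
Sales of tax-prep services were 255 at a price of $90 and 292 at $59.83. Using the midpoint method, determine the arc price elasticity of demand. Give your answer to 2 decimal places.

-0.34

ΔQ = 292 − 255 = 37; ΔP = 59.83 − 90 = -30.17.
Midpoints: P̄ = 74.91, Q̄ = 273.5.
ε = (ΔQ/ΔP)(P̄/Q̄) = (37/-30.17)(74.91/273.5).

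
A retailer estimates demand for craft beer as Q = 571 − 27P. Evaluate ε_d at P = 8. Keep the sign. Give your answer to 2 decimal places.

-0.61

At P = 8, Q = 355.
dQ/dP = −27.
ε = (dQ/dP)(P/Q) = (-27)(8/355).
|ε| < 1, so demand is inelastic at this price.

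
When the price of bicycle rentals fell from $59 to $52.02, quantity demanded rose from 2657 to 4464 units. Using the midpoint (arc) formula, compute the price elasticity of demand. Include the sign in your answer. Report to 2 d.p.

-4.04

ΔQ = 4464 − 2657 = 1807; ΔP = 52.02 − 59 = -6.98.
Midpoints: P̄ = 55.51, Q̄ = 3560.5.
ε = (ΔQ/ΔP)(P̄/Q̄) = (1807/-6.98)(55.51/3560.5).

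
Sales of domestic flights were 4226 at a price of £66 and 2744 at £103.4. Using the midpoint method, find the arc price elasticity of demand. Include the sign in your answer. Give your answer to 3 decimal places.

-0.963

ΔQ = 2744 − 4226 = -1482; ΔP = 103.4 − 66 = 37.4.
Midpoints: P̄ = 84.70, Q̄ = 3485.0.
ε = (ΔQ/ΔP)(P̄/Q̄) = (-1482/37.4)(84.70/3485.0).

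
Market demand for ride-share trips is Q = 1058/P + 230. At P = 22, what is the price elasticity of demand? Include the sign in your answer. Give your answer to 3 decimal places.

At P = 22, Q = 278.091.
dQ/dP = −1058/P² = -2.186.
ε = (dQ/dP)(P/Q) = (-2.186)(22/278.091).
|ε| < 1, so demand is inelastic at this price.

-0.173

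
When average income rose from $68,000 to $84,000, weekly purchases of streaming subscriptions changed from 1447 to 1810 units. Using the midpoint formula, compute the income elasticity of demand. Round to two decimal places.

1.06

ΔQ = 363, ΔI = 16000. Midpoints: Ī = 76,000, Q̄ = 1628.5.
ε_I = (ΔQ/ΔI)(Ī/Q̄) = (363/16000)(76000/1628.5).
ε_I > 0, so the good is normal.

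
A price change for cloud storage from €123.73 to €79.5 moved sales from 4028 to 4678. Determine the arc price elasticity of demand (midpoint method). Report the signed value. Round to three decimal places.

-0.343

ΔQ = 4678 − 4028 = 650; ΔP = 79.5 − 123.73 = -44.23.
Midpoints: P̄ = 101.62, Q̄ = 4353.0.
ε = (ΔQ/ΔP)(P̄/Q̄) = (650/-44.23)(101.62/4353.0).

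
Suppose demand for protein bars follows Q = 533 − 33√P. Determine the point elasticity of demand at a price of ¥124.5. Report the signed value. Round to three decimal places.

-1.117

At P = 124.5, Q = 164.787.
dQ/dP = −33/(2√P) = -1.479.
ε = (dQ/dP)(P/Q) = (-1.479)(124.5/164.787).
|ε| > 1, so demand is elastic at this price.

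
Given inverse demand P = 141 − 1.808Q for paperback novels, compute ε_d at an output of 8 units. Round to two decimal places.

-8.75

At Q = 8, P = 141 − 1.808(8) = 126.54.
dP/dQ = −1.808, so dQ/dP = 1/(−1.808) = -0.553.
ε = (dQ/dP)(P/Q) = (-0.553)(126.54/8).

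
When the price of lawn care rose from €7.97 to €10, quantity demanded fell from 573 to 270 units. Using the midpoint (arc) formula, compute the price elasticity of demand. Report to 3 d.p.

ΔQ = 270 − 573 = -303; ΔP = 10 − 7.97 = 2.03.
Midpoints: P̄ = 8.98, Q̄ = 421.5.
ε = (ΔQ/ΔP)(P̄/Q̄) = (-303/2.03)(8.98/421.5).

-3.182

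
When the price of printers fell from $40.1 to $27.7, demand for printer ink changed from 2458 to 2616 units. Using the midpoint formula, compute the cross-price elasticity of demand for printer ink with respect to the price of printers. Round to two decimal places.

-0.17

ΔQ_x = 2616 − 2458 = 158; ΔP_y = 27.7 − 40.1 = -12.4.
Midpoints: P̄_y = 33.90, Q̄_x = 2537.0.
ε_xy = (ΔQ_x/ΔP_y)(P̄_y/Q̄_x) = (158/-12.4)(33.90/2537.0).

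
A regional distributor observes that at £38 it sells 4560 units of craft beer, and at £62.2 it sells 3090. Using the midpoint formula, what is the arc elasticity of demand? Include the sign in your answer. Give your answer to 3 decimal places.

-0.796

ΔQ = 3090 − 4560 = -1470; ΔP = 62.2 − 38 = 24.2.
Midpoints: P̄ = 50.10, Q̄ = 3825.0.
ε = (ΔQ/ΔP)(P̄/Q̄) = (-1470/24.2)(50.10/3825.0).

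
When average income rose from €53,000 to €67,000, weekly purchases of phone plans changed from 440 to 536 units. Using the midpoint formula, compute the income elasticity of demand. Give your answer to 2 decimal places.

ΔQ = 96, ΔI = 14000. Midpoints: Ī = 60,000, Q̄ = 488.0.
ε_I = (ΔQ/ΔI)(Ī/Q̄) = (96/14000)(60000/488.0).

0.84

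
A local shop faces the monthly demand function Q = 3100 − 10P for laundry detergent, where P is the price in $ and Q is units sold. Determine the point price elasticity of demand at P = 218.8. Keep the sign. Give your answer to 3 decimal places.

At P = 218.8, Q = 912.
dQ/dP = −10.
ε = (dQ/dP)(P/Q) = (-10)(218.8/912).

-2.399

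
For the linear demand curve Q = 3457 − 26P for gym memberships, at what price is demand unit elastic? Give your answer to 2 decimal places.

For linear demand Q = a − bP, ε = −bP/(a − bP). |ε| = 1 when bP = a − bP, i.e. P = a/(2b).
P = 3457/(2·26) = 3457/52 = 66.4808.

66.48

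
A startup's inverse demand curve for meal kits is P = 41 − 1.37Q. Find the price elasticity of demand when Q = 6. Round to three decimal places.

-3.988

At Q = 6, P = 41 − 1.37(6) = 32.78.
dP/dQ = −1.37, so dQ/dP = 1/(−1.37) = -0.730.
ε = (dQ/dP)(P/Q) = (-0.730)(32.78/6).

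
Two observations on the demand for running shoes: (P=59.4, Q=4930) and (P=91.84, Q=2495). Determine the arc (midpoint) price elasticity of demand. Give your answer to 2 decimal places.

ΔQ = 2495 − 4930 = -2435; ΔP = 91.84 − 59.4 = 32.44.
Midpoints: P̄ = 75.62, Q̄ = 3712.5.
ε = (ΔQ/ΔP)(P̄/Q̄) = (-2435/32.44)(75.62/3712.5).

-1.53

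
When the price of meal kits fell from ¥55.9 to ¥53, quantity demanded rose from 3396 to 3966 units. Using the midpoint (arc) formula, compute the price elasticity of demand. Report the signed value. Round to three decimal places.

-2.907

ΔQ = 3966 − 3396 = 570; ΔP = 53 − 55.9 = -2.9.
Midpoints: P̄ = 54.45, Q̄ = 3681.0.
ε = (ΔQ/ΔP)(P̄/Q̄) = (570/-2.9)(54.45/3681.0).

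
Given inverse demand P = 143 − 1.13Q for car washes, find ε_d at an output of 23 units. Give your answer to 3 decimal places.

-4.502

At Q = 23, P = 143 − 1.13(23) = 117.01.
dP/dQ = −1.13, so dQ/dP = 1/(−1.13) = -0.885.
ε = (dQ/dP)(P/Q) = (-0.885)(117.01/23).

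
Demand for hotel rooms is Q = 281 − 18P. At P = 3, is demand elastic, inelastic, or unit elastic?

Q = 227, dQ/dP = -18.
ε = (dQ/dP)(P/Q) ≈ -0.238.
|ε| = 0.24 < 1.

inelastic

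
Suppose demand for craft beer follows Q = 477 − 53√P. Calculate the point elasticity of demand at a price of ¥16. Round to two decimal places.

At P = 16, Q = 265.
dQ/dP = −53/(2√P) = -6.625.
ε = (dQ/dP)(P/Q) = (-6.625)(16/265).
|ε| < 1, so demand is inelastic at this price.

-0.40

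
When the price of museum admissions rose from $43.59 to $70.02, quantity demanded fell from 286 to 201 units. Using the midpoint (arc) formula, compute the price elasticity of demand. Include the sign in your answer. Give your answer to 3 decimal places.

ΔQ = 201 − 286 = -85; ΔP = 70.02 − 43.59 = 26.43.
Midpoints: P̄ = 56.80, Q̄ = 243.5.
ε = (ΔQ/ΔP)(P̄/Q̄) = (-85/26.43)(56.80/243.5).

-0.750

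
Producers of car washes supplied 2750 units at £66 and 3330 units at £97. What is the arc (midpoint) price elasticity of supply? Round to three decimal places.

0.502

ΔQ = 3330 − 2750 = 580; ΔP = 97 − 66 = 31.
Midpoints: P̄ = 81.50, Q̄ = 3040.0.
ε_s = (ΔQ/ΔP)(P̄/Q̄) = (580/31)(81.50/3040.0).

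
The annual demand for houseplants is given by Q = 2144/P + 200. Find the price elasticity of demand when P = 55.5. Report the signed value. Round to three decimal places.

-0.162

At P = 55.5, Q = 238.631.
dQ/dP = −2144/P² = -0.696.
ε = (dQ/dP)(P/Q) = (-0.696)(55.5/238.631).
|ε| < 1, so demand is inelastic at this price.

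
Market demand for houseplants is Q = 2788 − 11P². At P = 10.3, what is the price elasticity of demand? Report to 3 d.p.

At P = 10.3, Q = 1621.010.
dQ/dP = −22P = -226.600.
ε = (dQ/dP)(P/Q) = (-226.600)(10.3/1621.010).
|ε| > 1, so demand is elastic at this price.

-1.440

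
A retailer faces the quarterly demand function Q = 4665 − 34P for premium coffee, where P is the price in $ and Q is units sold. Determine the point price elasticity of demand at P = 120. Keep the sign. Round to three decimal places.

At P = 120, Q = 585.
dQ/dP = −34.
ε = (dQ/dP)(P/Q) = (-34)(120/585).
|ε| > 1, so demand is elastic at this price.

-6.974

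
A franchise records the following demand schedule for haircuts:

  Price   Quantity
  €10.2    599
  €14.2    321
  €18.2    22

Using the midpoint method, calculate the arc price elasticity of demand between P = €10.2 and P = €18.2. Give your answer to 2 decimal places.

At P = 10.2, Q = 599; at P = 18.2, Q = 22.
ΔQ = -577, ΔP = 8.0. Midpoints: P̄ = 14.20, Q̄ = 310.5.
ε = (ΔQ/ΔP)(P̄/Q̄) = (-577/8.0)(14.20/310.5).

-3.30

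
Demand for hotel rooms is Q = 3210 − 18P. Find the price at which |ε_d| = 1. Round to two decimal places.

For linear demand Q = a − bP, ε = −bP/(a − bP). |ε| = 1 when bP = a − bP, i.e. P = a/(2b).
P = 3210/(2·18) = 3210/36 = 89.1667.

89.17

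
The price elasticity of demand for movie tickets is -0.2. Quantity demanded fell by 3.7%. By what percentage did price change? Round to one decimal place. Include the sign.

%ΔP ≈ %ΔQ / ε = (-3.7%)/(-0.2) = 18.50%.

18.5%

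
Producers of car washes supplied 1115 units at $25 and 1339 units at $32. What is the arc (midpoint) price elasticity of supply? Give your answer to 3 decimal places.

0.743

ΔQ = 1339 − 1115 = 224; ΔP = 32 − 25 = 7.
Midpoints: P̄ = 28.50, Q̄ = 1227.0.
ε_s = (ΔQ/ΔP)(P̄/Q̄) = (224/7)(28.50/1227.0).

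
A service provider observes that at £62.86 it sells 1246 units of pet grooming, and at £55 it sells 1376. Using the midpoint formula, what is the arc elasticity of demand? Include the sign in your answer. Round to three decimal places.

-0.743

ΔQ = 1376 − 1246 = 130; ΔP = 55 − 62.86 = -7.86.
Midpoints: P̄ = 58.93, Q̄ = 1311.0.
ε = (ΔQ/ΔP)(P̄/Q̄) = (130/-7.86)(58.93/1311.0).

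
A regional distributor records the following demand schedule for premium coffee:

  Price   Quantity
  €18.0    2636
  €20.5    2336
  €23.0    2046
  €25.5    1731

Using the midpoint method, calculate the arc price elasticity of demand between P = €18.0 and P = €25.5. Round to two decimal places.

-1.20

At P = 18.0, Q = 2636; at P = 25.5, Q = 1731.
ΔQ = -905, ΔP = 7.5. Midpoints: P̄ = 21.75, Q̄ = 2183.5.
ε = (ΔQ/ΔP)(P̄/Q̄) = (-905/7.5)(21.75/2183.5).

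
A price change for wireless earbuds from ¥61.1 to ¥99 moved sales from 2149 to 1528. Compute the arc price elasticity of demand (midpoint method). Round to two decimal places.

-0.71

ΔQ = 1528 − 2149 = -621; ΔP = 99 − 61.1 = 37.9.
Midpoints: P̄ = 80.05, Q̄ = 1838.5.
ε = (ΔQ/ΔP)(P̄/Q̄) = (-621/37.9)(80.05/1838.5).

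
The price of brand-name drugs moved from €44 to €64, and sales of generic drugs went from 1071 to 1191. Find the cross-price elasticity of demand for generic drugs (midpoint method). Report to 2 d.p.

0.29

ΔQ_x = 1191 − 1071 = 120; ΔP_y = 64 − 44 = 20.
Midpoints: P̄_y = 54.00, Q̄_x = 1131.0.
ε_xy = (ΔQ_x/ΔP_y)(P̄_y/Q̄_x) = (120/20)(54.00/1131.0).
ε_xy > 0, so the goods are substitutes.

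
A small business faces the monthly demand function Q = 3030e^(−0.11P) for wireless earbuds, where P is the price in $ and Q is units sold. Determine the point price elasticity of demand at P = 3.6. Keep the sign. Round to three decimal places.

At P = 3.6, Q = 2039.210.
dQ/dP = −0.11·3030e^(−0.11P) = −0.11Q = -224.313.
ε = (dQ/dP)(P/Q) = (-224.313)(3.6/2039.210).

-0.396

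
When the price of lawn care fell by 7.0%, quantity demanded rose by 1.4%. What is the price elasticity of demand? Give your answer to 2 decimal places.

-0.20

ε = %ΔQ / %ΔP = (1.4)/(-7.0) = -0.200.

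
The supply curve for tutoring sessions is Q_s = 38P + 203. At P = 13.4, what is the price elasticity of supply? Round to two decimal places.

At P = 13.4, Q_s = 712.20.
dQ_s/dP = 38.
ε_s = (dQ_s/dP)(P/Q_s) = (38)(13.4/712.20).

0.71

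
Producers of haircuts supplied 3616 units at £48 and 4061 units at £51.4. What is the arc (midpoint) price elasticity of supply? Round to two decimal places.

1.69

ΔQ = 4061 − 3616 = 445; ΔP = 51.4 − 48 = 3.4.
Midpoints: P̄ = 49.70, Q̄ = 3838.5.
ε_s = (ΔQ/ΔP)(P̄/Q̄) = (445/3.4)(49.70/3838.5).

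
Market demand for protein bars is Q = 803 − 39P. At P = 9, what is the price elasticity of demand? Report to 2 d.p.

-0.78

At P = 9, Q = 452.
dQ/dP = −39.
ε = (dQ/dP)(P/Q) = (-39)(9/452).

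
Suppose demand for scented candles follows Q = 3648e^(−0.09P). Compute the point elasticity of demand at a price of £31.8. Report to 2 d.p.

-2.86

At P = 31.8, Q = 208.499.
dQ/dP = −0.09·3648e^(−0.09P) = −0.09Q = -18.765.
ε = (dQ/dP)(P/Q) = (-18.765)(31.8/208.499).
|ε| > 1, so demand is elastic at this price.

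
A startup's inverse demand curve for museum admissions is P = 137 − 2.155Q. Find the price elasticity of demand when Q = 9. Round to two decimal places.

At Q = 9, P = 137 − 2.155(9) = 117.61.
dP/dQ = −2.155, so dQ/dP = 1/(−2.155) = -0.464.
ε = (dQ/dP)(P/Q) = (-0.464)(117.61/9).

-6.06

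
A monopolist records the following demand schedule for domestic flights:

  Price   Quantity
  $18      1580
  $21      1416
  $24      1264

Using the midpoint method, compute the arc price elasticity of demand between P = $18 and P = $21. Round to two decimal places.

-0.71

At P = 18, Q = 1580; at P = 21, Q = 1416.
ΔQ = -164, ΔP = 3. Midpoints: P̄ = 19.50, Q̄ = 1498.0.
ε = (ΔQ/ΔP)(P̄/Q̄) = (-164/3)(19.50/1498.0).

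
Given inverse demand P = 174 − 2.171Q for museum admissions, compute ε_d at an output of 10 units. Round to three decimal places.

-7.015

At Q = 10, P = 174 − 2.171(10) = 152.29.
dP/dQ = −2.171, so dQ/dP = 1/(−2.171) = -0.461.
ε = (dQ/dP)(P/Q) = (-0.461)(152.29/10).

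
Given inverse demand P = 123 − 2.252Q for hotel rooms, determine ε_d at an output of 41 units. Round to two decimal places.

-0.33

At Q = 41, P = 123 − 2.252(41) = 30.67.
dP/dQ = −2.252, so dQ/dP = 1/(−2.252) = -0.444.
ε = (dQ/dP)(P/Q) = (-0.444)(30.67/41).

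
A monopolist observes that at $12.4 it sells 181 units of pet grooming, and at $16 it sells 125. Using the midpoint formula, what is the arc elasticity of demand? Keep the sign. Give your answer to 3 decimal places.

ΔQ = 125 − 181 = -56; ΔP = 16 − 12.4 = 3.6.
Midpoints: P̄ = 14.20, Q̄ = 153.0.
ε = (ΔQ/ΔP)(P̄/Q̄) = (-56/3.6)(14.20/153.0).

-1.444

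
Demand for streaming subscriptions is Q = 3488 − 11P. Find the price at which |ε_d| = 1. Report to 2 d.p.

For linear demand Q = a − bP, ε = −bP/(a − bP). |ε| = 1 when bP = a − bP, i.e. P = a/(2b).
P = 3488/(2·11) = 3488/22 = 158.5455.

158.55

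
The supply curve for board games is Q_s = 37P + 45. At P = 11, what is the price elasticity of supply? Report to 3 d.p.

At P = 11, Q_s = 452.
dQ_s/dP = 37.
ε_s = (dQ_s/dP)(P/Q_s) = (37)(11/452).

0.900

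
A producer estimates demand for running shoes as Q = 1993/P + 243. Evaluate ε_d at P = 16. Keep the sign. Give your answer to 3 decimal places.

At P = 16, Q = 367.562.
dQ/dP = −1993/P² = -7.785.
ε = (dQ/dP)(P/Q) = (-7.785)(16/367.562).

-0.339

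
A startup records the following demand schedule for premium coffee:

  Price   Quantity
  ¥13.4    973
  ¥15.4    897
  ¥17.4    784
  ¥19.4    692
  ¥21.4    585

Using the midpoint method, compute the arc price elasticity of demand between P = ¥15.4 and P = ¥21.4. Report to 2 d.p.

At P = 15.4, Q = 897; at P = 21.4, Q = 585.
ΔQ = -312, ΔP = 6.0. Midpoints: P̄ = 18.40, Q̄ = 741.0.
ε = (ΔQ/ΔP)(P̄/Q̄) = (-312/6.0)(18.40/741.0).

-1.29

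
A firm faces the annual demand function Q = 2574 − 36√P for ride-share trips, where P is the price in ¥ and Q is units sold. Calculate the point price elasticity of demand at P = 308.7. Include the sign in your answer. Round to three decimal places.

-0.163

At P = 308.7, Q = 1941.485.
dQ/dP = −36/(2√P) = -1.024.
ε = (dQ/dP)(P/Q) = (-1.024)(308.7/1941.485).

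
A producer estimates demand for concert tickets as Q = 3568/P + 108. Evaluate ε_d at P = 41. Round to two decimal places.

At P = 41, Q = 195.024.
dQ/dP = −3568/P² = -2.123.
ε = (dQ/dP)(P/Q) = (-2.123)(41/195.024).

-0.45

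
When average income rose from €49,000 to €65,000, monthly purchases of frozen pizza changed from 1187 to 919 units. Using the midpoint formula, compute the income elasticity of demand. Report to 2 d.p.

-0.91

ΔQ = -268, ΔI = 16000. Midpoints: Ī = 57,000, Q̄ = 1053.0.
ε_I = (ΔQ/ΔI)(Ī/Q̄) = (-268/16000)(57000/1053.0).
ε_I < 0, so the good is inferior.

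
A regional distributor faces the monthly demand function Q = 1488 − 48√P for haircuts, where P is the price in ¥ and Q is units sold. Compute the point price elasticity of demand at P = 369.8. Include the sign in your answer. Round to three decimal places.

-0.817

At P = 369.8, Q = 564.951.
dQ/dP = −48/(2√P) = -1.248.
ε = (dQ/dP)(P/Q) = (-1.248)(369.8/564.951).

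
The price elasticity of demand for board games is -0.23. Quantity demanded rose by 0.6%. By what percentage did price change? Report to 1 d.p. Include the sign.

%ΔP ≈ %ΔQ / ε = (0.6%)/(-0.23) = -2.61%.

-2.6%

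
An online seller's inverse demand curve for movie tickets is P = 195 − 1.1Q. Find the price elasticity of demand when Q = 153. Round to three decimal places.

At Q = 153, P = 195 − 1.1(153) = 26.70.
dP/dQ = −1.1, so dQ/dP = 1/(−1.1) = -0.909.
ε = (dQ/dP)(P/Q) = (-0.909)(26.70/153).

-0.159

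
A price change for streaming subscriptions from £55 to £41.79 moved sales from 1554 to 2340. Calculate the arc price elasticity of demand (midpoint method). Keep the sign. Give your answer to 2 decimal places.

ΔQ = 2340 − 1554 = 786; ΔP = 41.79 − 55 = -13.21.
Midpoints: P̄ = 48.39, Q̄ = 1947.0.
ε = (ΔQ/ΔP)(P̄/Q̄) = (786/-13.21)(48.39/1947.0).

-1.48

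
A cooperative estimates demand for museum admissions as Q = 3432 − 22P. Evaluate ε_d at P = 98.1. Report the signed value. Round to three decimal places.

At P = 98.1, Q = 1273.800.
dQ/dP = −22.
ε = (dQ/dP)(P/Q) = (-22)(98.1/1273.800).

-1.694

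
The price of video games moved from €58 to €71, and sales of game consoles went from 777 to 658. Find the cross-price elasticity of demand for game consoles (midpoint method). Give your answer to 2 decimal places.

-0.82

ΔQ_x = 658 − 777 = -119; ΔP_y = 71 − 58 = 13.
Midpoints: P̄_y = 64.50, Q̄_x = 717.5.
ε_xy = (ΔQ_x/ΔP_y)(P̄_y/Q̄_x) = (-119/13)(64.50/717.5).
ε_xy < 0, so the goods are complements.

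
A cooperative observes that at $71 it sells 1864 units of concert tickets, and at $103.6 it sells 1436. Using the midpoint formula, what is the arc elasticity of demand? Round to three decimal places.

ΔQ = 1436 − 1864 = -428; ΔP = 103.6 − 71 = 32.6.
Midpoints: P̄ = 87.30, Q̄ = 1650.0.
ε = (ΔQ/ΔP)(P̄/Q̄) = (-428/32.6)(87.30/1650.0).

-0.695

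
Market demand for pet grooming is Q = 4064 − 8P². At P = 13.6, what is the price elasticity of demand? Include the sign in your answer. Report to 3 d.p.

At P = 13.6, Q = 2584.320.
dQ/dP = −16P = -217.600.
ε = (dQ/dP)(P/Q) = (-217.600)(13.6/2584.320).
|ε| > 1, so demand is elastic at this price.

-1.145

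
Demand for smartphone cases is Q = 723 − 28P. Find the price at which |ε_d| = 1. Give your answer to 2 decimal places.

12.91

For linear demand Q = a − bP, ε = −bP/(a − bP). |ε| = 1 when bP = a − bP, i.e. P = a/(2b).
P = 723/(2·28) = 723/56 = 12.9107.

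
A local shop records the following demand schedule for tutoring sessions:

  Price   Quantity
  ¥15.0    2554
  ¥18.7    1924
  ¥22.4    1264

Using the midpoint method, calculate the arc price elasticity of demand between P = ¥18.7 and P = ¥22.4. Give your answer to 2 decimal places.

At P = 18.7, Q = 1924; at P = 22.4, Q = 1264.
ΔQ = -660, ΔP = 3.7. Midpoints: P̄ = 20.55, Q̄ = 1594.0.
ε = (ΔQ/ΔP)(P̄/Q̄) = (-660/3.7)(20.55/1594.0).

-2.30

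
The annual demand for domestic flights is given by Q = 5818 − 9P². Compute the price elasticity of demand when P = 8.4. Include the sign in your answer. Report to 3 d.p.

-0.245

At P = 8.4, Q = 5182.960.
dQ/dP = −18P = -151.200.
ε = (dQ/dP)(P/Q) = (-151.200)(8.4/5182.960).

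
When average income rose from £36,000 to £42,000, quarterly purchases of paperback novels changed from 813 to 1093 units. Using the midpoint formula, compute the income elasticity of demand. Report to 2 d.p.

1.91

ΔQ = 280, ΔI = 6000. Midpoints: Ī = 39,000, Q̄ = 953.0.
ε_I = (ΔQ/ΔI)(Ī/Q̄) = (280/6000)(39000/953.0).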